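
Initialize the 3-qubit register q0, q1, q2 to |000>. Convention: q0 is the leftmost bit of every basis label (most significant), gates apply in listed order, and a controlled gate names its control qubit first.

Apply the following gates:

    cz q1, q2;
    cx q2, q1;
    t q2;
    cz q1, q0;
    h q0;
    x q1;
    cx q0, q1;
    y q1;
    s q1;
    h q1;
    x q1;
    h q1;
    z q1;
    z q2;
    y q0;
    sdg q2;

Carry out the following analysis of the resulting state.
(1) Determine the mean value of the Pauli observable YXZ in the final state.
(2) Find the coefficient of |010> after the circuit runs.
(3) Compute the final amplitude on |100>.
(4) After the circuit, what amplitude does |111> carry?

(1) In the final state, YXZ has expectation -1. Key observation: steps 10-13 multiply out to the identity, so the circuit reduces to the remaining gates.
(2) The final state's coefficient on |010> equals sqrt(2)*I/2.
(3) The amplitude on |100> is sqrt(2)/2.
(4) |111> carries amplitude 0 in the final state.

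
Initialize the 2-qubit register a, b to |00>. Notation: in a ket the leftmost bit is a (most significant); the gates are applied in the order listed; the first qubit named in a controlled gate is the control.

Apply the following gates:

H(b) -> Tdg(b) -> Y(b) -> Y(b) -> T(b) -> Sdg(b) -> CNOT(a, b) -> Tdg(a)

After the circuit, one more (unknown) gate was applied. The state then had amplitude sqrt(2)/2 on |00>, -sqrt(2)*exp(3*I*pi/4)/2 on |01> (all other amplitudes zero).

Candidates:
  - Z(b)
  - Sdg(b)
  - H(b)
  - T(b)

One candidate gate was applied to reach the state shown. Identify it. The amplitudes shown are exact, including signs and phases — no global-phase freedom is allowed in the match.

The applied gate was T(b).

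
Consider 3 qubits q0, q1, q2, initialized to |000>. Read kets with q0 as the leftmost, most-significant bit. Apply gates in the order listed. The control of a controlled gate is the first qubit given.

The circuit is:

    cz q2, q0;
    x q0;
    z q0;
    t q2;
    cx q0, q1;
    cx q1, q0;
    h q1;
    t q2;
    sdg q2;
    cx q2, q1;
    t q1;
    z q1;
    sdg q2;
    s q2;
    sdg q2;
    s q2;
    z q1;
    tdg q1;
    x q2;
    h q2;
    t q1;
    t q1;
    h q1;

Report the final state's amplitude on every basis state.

The final amplitudes are sqrt(2)*(-1 + I)/4 on |000>, sqrt(2)*(1 - I)/4 on |001>, sqrt(2)*(-1 - I)/4 on |010>, sqrt(2)*(1 + I)/4 on |011>, 0 on |100>, 0 on |101>, 0 on |110>, 0 on |111>. Key observation: the block from step 11 through step 18 cancels to the identity and can be dropped.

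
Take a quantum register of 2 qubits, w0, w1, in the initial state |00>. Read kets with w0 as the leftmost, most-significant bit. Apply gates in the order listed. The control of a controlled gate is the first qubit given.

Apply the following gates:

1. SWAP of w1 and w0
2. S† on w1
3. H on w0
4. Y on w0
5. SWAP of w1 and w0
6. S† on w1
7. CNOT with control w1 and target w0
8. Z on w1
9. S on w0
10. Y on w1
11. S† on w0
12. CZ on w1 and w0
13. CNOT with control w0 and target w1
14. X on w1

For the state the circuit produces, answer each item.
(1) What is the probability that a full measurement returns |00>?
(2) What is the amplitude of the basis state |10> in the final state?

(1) Outcome |00> occurs with probability 1/2.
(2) The final state's coefficient on |10> equals sqrt(2)*I/2.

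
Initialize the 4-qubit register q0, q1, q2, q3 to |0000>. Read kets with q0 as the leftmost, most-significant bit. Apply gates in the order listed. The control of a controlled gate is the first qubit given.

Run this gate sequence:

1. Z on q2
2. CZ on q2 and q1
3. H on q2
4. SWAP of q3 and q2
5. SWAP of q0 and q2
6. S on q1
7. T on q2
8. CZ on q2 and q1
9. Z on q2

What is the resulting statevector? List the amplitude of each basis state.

The final amplitudes are sqrt(2)/2 on |0000>, sqrt(2)/2 on |0001>, and 0 on every other basis state.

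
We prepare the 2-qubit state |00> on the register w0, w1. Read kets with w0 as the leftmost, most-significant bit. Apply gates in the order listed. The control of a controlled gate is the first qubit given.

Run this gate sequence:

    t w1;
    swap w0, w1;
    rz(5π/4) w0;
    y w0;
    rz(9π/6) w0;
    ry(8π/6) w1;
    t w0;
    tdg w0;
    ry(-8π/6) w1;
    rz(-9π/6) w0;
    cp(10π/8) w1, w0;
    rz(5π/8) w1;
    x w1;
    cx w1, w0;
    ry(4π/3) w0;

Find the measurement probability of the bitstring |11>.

Outcome |11> occurs with probability 3/4.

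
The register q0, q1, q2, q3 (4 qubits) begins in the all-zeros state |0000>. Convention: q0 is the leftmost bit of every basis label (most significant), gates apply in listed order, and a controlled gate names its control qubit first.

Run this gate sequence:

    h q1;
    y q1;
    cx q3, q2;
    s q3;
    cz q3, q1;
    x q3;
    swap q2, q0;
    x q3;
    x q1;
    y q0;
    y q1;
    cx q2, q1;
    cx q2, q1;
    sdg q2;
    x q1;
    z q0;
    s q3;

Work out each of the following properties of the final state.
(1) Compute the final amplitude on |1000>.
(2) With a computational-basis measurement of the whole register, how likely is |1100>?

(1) The amplitude on |1000> is sqrt(2)*I/2. Key observation: gates 12-13 undo each other exactly, leaving only the rest of the circuit to track.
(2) Outcome |1100> occurs with probability 1/2.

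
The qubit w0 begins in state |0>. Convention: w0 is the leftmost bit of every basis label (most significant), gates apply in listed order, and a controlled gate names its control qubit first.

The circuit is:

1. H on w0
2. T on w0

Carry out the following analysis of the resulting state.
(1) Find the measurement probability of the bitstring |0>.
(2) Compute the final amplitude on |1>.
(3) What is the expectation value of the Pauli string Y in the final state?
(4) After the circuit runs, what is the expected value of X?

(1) The probability of measuring |0> is 1/2.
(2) |1> carries amplitude sqrt(2)*exp(I*pi/4)/2 in the final state.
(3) The observable Y averages to sqrt(2)/2.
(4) In the final state, X has expectation sqrt(2)/2.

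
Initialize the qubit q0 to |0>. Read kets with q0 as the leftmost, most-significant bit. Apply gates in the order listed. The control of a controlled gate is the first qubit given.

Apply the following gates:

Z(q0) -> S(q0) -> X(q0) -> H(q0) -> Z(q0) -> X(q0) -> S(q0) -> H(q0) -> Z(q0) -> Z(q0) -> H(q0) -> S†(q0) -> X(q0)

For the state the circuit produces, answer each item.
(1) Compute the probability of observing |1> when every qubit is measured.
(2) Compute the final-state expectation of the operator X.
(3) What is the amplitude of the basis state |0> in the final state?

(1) Outcome |1> occurs with probability 1/2. Key observation: the block from step 7 through step 12 cancels to the identity and can be dropped.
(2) The observable X averages to 1.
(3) The final state's coefficient on |0> equals sqrt(2)/2.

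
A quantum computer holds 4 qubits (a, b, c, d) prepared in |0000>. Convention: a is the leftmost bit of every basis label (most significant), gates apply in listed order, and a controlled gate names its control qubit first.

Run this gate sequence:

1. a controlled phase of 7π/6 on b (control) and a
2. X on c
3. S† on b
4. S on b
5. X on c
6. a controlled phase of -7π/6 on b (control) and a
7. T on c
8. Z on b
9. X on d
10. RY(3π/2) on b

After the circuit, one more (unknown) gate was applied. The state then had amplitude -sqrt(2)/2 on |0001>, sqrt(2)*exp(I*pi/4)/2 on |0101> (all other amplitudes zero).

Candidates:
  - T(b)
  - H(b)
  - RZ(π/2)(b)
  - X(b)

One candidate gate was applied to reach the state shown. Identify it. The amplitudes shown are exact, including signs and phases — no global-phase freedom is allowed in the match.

The applied gate was T(b). Key observation: the block from step 1 through step 6 cancels to the identity and can be dropped.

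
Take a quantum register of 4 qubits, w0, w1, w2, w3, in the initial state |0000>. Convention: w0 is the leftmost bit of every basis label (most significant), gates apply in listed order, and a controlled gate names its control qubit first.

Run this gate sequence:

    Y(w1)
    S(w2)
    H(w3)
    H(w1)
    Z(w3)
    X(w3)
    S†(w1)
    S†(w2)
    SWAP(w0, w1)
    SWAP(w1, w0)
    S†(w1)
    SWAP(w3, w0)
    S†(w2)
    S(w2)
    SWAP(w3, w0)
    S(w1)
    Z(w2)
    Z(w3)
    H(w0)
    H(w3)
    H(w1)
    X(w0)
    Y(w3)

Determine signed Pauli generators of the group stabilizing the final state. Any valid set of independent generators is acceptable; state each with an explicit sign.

The final state is stabilized by the group generated by +XIII, -IYII, +IIZI, -IIIZ; other independent generating sets are equally valid. Key observation: gates 11-16 undo each other exactly, leaving only the rest of the circuit to track.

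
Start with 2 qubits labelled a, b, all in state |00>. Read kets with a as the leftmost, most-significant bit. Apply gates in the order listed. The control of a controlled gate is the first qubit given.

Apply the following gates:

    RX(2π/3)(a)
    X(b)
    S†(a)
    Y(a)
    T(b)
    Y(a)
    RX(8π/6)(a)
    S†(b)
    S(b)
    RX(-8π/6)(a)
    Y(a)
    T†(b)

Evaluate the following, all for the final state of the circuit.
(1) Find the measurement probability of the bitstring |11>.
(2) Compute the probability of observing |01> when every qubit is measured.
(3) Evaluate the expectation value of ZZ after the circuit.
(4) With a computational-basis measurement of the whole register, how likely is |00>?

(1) Outcome |11> occurs with probability 1/4. Key observation: steps 5-12 multiply out to the identity, so the circuit reduces to the remaining gates.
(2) Outcome |01> occurs with probability 3/4.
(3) The observable ZZ averages to -1/2.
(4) The probability of measuring |00> is 0.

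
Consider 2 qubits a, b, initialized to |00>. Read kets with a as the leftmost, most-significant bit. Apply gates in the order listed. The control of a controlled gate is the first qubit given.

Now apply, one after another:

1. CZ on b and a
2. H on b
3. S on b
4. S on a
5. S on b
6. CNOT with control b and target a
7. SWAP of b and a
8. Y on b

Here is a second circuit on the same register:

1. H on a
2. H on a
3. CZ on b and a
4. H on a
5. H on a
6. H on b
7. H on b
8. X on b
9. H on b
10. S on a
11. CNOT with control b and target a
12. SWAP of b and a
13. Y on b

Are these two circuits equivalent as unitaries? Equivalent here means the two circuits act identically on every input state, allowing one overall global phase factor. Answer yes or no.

Yes: on every input state the two circuits agree up to one overall phase factor.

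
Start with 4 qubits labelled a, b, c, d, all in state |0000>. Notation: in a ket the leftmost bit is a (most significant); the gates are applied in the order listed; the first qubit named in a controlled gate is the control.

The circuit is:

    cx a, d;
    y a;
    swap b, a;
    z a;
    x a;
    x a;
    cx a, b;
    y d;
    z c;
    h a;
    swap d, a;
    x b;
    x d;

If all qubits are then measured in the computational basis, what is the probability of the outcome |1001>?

A full measurement returns |1001> with probability 1/2.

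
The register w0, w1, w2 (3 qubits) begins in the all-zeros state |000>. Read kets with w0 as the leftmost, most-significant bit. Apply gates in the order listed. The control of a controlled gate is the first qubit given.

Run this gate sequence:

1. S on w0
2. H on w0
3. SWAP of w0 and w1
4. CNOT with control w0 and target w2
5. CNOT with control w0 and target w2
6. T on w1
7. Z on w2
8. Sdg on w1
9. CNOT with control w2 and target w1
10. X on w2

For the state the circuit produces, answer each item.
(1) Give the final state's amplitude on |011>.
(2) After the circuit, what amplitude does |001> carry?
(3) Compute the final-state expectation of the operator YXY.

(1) The final state's coefficient on |011> equals -sqrt(2)*exp(3*I*pi/4)/2. Key observation: gates 4-5 undo each other exactly, leaving only the rest of the circuit to track.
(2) The amplitude on |001> is sqrt(2)/2.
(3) The observable YXY averages to 0.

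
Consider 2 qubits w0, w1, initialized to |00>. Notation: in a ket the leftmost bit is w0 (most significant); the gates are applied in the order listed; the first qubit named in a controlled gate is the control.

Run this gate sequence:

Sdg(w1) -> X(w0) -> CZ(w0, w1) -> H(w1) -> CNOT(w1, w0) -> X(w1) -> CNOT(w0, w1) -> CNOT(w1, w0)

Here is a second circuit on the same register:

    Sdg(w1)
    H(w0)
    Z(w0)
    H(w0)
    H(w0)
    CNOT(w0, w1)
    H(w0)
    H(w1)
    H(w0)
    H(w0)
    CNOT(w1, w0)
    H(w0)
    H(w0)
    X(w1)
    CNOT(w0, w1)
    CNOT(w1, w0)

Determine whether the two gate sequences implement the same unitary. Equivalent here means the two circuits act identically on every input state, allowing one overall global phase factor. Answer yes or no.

No: there is an input state on which the two circuits produce genuinely different outputs (not merely differing by a phase).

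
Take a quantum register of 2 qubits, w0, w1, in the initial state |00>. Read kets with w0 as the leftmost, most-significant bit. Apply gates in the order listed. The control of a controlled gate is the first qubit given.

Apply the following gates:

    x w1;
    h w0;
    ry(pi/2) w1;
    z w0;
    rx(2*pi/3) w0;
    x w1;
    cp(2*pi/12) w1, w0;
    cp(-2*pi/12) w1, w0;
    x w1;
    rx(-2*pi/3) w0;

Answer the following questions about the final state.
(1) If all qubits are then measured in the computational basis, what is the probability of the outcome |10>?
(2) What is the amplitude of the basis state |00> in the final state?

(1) A full measurement returns |10> with probability 1/4. Key observation: steps 5-10 multiply out to the identity, so the circuit reduces to the remaining gates.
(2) |00> carries amplitude -1/2 in the final state.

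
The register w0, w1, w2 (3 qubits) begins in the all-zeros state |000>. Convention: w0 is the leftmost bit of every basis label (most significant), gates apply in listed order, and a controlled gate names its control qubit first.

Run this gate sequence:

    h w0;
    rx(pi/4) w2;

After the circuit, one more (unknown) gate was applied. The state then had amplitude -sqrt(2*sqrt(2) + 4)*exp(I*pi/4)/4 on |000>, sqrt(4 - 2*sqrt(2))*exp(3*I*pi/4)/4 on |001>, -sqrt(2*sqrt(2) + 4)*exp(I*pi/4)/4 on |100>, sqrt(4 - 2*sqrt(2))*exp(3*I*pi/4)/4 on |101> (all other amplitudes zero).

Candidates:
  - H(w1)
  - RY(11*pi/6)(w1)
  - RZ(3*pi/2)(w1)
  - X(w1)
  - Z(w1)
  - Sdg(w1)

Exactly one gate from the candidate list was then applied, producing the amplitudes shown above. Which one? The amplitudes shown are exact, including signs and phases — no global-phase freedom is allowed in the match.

The unique candidate consistent with the amplitudes is RZ(3*pi/2)(w1).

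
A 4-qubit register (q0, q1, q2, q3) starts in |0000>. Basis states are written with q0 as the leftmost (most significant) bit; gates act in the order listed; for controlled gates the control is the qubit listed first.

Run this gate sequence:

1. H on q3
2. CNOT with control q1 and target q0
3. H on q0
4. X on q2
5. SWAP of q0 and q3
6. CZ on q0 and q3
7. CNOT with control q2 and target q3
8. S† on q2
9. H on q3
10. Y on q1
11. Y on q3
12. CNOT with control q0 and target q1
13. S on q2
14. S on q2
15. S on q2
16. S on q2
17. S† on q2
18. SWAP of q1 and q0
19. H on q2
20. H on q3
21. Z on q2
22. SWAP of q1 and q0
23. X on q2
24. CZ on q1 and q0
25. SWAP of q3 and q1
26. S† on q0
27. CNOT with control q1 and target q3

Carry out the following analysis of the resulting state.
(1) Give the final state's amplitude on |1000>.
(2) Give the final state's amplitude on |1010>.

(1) |1000> carries amplitude -sqrt(2)*I/4 in the final state.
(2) The amplitude on |1010> is -sqrt(2)*I/4.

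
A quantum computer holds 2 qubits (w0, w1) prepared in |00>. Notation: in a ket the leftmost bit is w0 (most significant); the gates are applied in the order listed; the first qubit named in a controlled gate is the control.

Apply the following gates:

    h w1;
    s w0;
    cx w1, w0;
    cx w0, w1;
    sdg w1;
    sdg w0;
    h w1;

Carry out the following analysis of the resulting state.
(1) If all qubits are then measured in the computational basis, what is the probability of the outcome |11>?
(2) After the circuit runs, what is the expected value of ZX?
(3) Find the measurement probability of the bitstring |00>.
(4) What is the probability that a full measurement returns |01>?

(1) A full measurement returns |11> with probability 1/4.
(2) The observable ZX averages to 0.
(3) The probability of measuring |00> is 1/4.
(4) The probability of measuring |01> is 1/4.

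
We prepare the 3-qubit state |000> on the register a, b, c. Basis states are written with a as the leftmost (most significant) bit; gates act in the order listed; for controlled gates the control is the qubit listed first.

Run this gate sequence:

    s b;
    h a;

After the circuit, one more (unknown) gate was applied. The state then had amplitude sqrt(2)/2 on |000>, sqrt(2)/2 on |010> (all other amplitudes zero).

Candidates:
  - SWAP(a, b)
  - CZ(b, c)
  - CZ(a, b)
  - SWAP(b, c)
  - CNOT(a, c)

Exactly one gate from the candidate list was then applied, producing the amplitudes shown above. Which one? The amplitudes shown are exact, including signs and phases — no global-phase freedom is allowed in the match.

It was SWAP(a, b) that produced the state shown.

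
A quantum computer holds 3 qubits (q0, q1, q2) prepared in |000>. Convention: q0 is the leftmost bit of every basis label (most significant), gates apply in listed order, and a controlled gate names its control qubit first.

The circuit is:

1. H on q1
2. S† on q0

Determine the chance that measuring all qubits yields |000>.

Outcome |000> occurs with probability 1/2.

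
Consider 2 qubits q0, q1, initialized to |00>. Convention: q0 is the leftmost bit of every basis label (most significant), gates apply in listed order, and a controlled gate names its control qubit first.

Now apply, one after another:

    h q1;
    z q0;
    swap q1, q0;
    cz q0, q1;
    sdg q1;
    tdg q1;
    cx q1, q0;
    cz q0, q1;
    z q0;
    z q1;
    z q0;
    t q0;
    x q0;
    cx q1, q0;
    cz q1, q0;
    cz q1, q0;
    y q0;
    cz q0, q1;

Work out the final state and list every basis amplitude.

The final amplitudes are -sqrt(2)*I/2 on |00>, 0 on |01>, sqrt(2)*exp(3*I*pi/4)/2 on |10>, 0 on |11>.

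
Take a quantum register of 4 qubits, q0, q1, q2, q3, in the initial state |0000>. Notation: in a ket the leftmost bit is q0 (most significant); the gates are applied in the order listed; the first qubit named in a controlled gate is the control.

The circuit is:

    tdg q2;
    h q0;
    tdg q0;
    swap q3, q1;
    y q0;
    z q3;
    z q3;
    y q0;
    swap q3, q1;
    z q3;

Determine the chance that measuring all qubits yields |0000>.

The probability of measuring |0000> is 1/2. Key observation: gates 4-9 undo each other exactly, leaving only the rest of the circuit to track.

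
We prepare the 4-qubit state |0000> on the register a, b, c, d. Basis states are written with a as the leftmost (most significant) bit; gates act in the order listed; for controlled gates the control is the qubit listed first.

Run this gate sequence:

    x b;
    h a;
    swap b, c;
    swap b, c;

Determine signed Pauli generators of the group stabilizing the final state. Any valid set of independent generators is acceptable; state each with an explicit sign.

The stabilizer group can be generated by +XIII, -IZII, +IIZI, +IIIZ, among other valid generating sets.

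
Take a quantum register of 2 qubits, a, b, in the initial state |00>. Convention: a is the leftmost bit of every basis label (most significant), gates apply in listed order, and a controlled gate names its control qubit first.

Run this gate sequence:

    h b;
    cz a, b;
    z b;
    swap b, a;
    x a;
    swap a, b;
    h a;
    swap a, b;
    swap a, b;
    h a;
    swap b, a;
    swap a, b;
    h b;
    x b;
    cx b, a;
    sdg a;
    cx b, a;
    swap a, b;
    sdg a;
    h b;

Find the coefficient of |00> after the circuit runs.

The amplitude on |00> is -sqrt(2)/2. Key observation: the block from step 7 through step 10 cancels to the identity and can be dropped.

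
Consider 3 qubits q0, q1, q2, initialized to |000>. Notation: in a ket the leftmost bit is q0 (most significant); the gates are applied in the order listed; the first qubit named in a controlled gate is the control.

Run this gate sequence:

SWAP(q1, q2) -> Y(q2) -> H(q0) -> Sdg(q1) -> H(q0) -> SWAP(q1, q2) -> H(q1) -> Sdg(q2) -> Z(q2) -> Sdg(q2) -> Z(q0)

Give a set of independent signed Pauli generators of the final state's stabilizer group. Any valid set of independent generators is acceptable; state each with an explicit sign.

The final state is stabilized by the group generated by -IXI, +ZII, +IIZ; other independent generating sets are equally valid.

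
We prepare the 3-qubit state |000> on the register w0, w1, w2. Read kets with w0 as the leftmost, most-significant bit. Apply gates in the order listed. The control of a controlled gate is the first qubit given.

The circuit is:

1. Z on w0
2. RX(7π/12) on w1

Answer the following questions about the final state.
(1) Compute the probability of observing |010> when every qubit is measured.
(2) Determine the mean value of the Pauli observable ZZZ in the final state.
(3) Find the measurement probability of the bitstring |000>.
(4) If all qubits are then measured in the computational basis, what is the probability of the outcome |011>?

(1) The probability of measuring |010> is -sqrt(2)/8 + sqrt(6)/8 + 1/2.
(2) The expectation value of ZZZ is -sqrt(6)/4 + sqrt(2)/4.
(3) Outcome |000> occurs with probability -sqrt(6)/8 + sqrt(2)/8 + 1/2.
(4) A full measurement returns |011> with probability 0.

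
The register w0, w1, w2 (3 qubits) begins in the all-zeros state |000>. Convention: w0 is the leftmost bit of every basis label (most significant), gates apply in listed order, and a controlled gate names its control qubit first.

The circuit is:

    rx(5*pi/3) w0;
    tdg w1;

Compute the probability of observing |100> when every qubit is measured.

The probability of measuring |100> is 1/4.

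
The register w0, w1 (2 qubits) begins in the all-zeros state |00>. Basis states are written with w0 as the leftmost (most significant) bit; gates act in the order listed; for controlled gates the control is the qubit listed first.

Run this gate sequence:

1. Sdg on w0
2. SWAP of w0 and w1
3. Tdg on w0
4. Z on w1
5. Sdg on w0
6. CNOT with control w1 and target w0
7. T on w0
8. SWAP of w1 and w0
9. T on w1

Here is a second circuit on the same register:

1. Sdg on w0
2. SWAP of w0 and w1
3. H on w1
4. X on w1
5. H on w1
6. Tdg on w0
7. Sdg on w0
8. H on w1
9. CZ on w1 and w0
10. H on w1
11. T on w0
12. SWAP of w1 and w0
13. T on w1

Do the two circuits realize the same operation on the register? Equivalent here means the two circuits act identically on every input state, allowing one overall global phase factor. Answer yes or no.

No: there is an input state on which the two circuits produce genuinely different outputs (not merely differing by a phase).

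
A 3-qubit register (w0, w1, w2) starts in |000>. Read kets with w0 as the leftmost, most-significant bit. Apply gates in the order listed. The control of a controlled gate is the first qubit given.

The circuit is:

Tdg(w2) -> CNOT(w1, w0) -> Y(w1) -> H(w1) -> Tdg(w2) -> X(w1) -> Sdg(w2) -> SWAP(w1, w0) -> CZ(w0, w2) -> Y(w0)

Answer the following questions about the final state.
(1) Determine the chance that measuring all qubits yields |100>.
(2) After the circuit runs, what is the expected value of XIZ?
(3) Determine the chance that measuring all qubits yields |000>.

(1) A full measurement returns |100> with probability 1/2.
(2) The observable XIZ averages to 1.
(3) Outcome |000> occurs with probability 1/2.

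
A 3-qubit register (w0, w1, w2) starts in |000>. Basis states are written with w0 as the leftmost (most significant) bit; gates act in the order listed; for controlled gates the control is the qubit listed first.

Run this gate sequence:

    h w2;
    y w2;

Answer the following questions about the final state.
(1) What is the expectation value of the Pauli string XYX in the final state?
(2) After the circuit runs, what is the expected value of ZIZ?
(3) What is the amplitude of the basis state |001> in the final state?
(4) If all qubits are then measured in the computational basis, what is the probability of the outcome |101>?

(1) The observable XYX averages to 0.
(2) The expectation value of ZIZ is 0.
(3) The final state's coefficient on |001> equals sqrt(2)*I/2.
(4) The probability of measuring |101> is 0.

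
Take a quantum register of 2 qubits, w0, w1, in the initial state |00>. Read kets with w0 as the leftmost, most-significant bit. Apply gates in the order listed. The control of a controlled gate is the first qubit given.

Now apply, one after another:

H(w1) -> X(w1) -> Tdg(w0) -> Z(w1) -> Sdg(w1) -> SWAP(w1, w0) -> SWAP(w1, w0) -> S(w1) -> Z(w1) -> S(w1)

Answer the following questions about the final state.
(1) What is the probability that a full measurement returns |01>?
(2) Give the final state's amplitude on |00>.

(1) The probability of measuring |01> is 1/2. Key observation: the block from step 4 through step 9 cancels to the identity and can be dropped.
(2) The amplitude on |00> is sqrt(2)/2.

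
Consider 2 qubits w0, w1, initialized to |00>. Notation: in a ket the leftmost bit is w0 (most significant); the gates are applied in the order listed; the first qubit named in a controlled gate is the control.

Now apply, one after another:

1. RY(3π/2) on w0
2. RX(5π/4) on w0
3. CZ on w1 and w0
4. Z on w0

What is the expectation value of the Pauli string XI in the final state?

The observable XI averages to 1.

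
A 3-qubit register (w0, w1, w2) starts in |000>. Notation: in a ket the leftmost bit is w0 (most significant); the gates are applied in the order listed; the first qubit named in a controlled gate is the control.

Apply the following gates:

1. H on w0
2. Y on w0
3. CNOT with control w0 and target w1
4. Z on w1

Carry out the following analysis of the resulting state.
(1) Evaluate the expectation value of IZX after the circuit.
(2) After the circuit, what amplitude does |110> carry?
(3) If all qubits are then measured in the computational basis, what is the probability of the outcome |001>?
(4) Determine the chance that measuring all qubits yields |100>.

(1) The observable IZX averages to 0.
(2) The amplitude on |110> is -sqrt(2)*I/2.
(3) Outcome |001> occurs with probability 0.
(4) The probability of measuring |100> is 0.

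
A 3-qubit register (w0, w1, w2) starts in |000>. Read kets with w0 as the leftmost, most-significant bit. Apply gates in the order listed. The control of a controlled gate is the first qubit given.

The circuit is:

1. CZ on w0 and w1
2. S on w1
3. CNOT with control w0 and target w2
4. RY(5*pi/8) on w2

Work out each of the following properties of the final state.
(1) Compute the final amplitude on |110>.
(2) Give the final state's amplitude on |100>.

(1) The final state's coefficient on |110> equals 0.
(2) |100> carries amplitude 0 in the final state.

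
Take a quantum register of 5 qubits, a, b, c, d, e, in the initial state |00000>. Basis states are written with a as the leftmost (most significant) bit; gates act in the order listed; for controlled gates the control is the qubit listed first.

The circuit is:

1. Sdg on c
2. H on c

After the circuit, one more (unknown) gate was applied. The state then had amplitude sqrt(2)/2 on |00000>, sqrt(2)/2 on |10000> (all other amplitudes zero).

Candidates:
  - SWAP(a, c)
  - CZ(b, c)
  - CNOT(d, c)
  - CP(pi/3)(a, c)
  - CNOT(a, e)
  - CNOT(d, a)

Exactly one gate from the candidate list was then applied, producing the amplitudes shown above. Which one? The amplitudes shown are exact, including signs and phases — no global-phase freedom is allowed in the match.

It was SWAP(a, c) that produced the state shown.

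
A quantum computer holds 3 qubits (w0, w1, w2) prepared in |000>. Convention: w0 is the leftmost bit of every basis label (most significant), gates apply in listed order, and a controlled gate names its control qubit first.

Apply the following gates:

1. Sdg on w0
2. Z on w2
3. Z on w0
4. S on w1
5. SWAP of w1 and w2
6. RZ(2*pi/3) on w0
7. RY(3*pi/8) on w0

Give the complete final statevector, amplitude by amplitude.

The resulting statevector has amplitude -exp(2*I*pi/3)*cos(3*pi/16) on |000>, -exp(2*I*pi/3)*sin(3*pi/16) on |100>, and 0 on every other basis state.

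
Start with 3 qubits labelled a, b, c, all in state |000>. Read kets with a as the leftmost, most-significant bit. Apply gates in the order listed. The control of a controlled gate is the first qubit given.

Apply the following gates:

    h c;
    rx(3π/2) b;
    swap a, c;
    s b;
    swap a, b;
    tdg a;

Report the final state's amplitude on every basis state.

The resulting statevector has amplitude -1/2 on |000>, 0 on |001>, -1/2 on |010>, 0 on |011>, -exp(3*I*pi/4)/2 on |100>, 0 on |101>, -exp(3*I*pi/4)/2 on |110>, 0 on |111>.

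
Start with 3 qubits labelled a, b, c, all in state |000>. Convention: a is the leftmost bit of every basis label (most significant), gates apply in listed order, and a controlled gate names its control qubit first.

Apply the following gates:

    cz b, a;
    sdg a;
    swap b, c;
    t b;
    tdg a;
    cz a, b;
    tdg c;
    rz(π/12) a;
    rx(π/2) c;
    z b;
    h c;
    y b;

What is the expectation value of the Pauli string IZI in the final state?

The observable IZI averages to -1.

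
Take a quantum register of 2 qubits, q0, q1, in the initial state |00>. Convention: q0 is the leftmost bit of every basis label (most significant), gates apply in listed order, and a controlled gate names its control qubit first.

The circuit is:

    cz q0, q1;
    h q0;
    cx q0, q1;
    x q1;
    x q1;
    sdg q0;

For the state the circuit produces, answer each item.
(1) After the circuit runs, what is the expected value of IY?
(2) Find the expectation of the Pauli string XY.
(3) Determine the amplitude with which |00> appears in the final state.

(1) The observable IY averages to 0. Key observation: steps 4-5 multiply out to the identity, so the circuit reduces to the remaining gates.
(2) In the final state, XY has expectation -1.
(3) The amplitude on |00> is sqrt(2)/2.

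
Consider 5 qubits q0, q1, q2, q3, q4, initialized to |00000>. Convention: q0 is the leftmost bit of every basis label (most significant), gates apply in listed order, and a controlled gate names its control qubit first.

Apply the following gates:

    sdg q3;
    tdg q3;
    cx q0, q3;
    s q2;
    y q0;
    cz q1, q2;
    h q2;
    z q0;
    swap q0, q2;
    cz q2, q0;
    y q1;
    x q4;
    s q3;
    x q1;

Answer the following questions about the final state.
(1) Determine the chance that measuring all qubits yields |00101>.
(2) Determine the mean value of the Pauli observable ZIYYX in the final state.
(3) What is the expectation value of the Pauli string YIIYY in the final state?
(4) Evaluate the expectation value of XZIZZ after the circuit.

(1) The probability of measuring |00101> is 1/2.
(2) The expectation value of ZIYYX is 0.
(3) The observable YIIYY averages to 0.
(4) The expectation value of XZIZZ is 1.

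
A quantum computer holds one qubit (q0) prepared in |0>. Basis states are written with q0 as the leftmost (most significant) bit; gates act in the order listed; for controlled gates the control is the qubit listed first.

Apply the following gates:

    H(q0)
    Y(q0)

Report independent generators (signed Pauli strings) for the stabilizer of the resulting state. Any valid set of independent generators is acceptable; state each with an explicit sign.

One valid set of independent stabilizer generators is -X (any independent generating set of the same group is equally correct).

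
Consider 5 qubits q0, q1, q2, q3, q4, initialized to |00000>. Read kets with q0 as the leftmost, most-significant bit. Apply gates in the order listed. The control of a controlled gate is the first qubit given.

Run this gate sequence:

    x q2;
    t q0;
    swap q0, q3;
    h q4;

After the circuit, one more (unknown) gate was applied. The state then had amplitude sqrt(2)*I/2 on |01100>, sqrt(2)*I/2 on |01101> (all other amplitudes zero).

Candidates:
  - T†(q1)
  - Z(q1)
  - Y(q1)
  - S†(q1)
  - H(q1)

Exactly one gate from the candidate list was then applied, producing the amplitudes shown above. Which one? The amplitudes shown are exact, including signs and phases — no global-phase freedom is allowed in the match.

The unique candidate consistent with the amplitudes is Y(q1).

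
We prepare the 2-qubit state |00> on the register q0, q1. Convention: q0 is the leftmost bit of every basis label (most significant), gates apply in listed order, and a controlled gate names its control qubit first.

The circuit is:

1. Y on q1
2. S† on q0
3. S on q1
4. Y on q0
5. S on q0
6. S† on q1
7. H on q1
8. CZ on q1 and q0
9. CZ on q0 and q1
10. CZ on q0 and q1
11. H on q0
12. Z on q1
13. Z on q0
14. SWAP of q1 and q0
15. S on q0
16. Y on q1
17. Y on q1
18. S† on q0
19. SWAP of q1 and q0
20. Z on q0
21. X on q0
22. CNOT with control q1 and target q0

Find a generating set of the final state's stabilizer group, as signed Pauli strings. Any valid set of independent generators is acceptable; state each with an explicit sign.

The final state is stabilized by the group generated by -XI, +IX; other independent generating sets are equally valid. Key observation: gates 13-20 undo each other exactly, leaving only the rest of the circuit to track.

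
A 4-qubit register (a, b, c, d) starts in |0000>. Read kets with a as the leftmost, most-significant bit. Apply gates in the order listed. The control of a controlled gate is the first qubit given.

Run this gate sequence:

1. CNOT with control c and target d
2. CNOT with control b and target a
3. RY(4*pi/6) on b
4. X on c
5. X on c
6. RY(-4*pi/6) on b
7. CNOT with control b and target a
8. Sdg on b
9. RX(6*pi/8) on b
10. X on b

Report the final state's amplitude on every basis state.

After the circuit, the state carries amplitude -I*sqrt(sqrt(2) + 2)/2 on |0000>, sqrt(2 - sqrt(2))/2 on |0100>, and 0 on every other basis state. Key observation: steps 2-7 multiply out to the identity, so the circuit reduces to the remaining gates.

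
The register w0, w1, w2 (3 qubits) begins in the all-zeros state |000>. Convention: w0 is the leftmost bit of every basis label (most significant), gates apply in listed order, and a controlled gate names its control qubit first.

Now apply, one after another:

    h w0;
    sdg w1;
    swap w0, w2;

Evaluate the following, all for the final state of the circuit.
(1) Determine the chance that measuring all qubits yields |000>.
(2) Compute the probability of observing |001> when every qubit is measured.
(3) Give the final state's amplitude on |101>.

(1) A full measurement returns |000> with probability 1/2.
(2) The probability of measuring |001> is 1/2.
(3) The amplitude on |101> is 0.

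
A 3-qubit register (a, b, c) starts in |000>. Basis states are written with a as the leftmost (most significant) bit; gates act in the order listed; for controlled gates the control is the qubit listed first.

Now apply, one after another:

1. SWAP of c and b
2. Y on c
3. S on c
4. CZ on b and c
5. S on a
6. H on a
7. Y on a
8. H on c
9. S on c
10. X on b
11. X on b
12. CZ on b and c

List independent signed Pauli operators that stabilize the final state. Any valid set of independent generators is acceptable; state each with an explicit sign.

One valid set of independent stabilizer generators is -XII, -IIY, +IZI (any independent generating set of the same group is equally correct). Key observation: gates 10-11 undo each other exactly, leaving only the rest of the circuit to track.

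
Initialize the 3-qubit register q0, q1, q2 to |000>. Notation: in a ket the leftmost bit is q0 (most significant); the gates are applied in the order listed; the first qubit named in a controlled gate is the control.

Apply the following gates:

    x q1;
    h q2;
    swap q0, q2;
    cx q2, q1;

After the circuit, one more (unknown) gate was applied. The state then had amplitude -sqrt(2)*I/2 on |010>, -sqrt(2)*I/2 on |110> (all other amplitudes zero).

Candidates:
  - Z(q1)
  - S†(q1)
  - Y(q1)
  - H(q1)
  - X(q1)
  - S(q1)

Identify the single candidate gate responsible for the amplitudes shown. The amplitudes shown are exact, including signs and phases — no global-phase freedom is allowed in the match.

The applied gate was S†(q1).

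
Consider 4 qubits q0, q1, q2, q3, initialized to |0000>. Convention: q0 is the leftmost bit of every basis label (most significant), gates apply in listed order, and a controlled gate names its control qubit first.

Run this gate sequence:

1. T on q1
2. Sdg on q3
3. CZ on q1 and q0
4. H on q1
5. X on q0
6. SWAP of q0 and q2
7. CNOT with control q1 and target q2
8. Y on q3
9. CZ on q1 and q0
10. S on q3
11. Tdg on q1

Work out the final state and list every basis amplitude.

The resulting statevector has amplitude -sqrt(2)/2 on |0011>, sqrt(2)*exp(3*I*pi/4)/2 on |0101>, and 0 on every other basis state.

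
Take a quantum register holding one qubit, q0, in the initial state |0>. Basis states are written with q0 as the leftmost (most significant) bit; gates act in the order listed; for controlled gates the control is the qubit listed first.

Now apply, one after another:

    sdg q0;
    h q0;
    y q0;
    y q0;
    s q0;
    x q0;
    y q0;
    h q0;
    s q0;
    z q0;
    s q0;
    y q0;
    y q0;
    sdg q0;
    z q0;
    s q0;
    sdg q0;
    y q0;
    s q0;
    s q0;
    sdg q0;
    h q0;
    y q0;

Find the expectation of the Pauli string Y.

The observable Y averages to -1.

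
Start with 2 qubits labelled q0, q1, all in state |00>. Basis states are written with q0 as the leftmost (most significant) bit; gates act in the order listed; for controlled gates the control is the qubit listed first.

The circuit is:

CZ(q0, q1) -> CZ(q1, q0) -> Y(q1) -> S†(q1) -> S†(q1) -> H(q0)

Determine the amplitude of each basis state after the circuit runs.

The resulting statevector has amplitude 0 on |00>, -sqrt(2)*I/2 on |01>, 0 on |10>, -sqrt(2)*I/2 on |11>.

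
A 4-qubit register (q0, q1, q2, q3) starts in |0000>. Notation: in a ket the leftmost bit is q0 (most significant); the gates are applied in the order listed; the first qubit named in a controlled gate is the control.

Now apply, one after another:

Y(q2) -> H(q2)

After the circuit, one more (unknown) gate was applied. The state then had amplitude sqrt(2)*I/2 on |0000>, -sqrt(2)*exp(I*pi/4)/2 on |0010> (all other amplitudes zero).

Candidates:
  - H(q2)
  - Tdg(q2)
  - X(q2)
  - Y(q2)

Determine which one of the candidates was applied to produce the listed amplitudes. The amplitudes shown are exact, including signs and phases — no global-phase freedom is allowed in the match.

It was Tdg(q2) that produced the state shown.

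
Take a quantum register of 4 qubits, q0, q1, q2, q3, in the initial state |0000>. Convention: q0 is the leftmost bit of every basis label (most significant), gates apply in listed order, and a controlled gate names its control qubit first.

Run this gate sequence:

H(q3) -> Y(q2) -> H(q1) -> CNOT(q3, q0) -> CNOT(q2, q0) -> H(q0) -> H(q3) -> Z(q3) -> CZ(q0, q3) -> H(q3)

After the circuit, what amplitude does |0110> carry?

The final state's coefficient on |0110> equals sqrt(2)*I/4.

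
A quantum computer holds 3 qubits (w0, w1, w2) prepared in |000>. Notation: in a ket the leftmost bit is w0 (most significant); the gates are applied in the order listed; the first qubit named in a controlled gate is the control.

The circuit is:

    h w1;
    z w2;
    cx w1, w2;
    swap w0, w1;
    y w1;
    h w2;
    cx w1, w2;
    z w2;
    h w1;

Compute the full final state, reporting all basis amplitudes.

The final amplitudes are sqrt(2)*I/4 on |000>, -sqrt(2)*I/4 on |001>, -sqrt(2)*I/4 on |010>, sqrt(2)*I/4 on |011>, -sqrt(2)*I/4 on |100>, -sqrt(2)*I/4 on |101>, sqrt(2)*I/4 on |110>, sqrt(2)*I/4 on |111>.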